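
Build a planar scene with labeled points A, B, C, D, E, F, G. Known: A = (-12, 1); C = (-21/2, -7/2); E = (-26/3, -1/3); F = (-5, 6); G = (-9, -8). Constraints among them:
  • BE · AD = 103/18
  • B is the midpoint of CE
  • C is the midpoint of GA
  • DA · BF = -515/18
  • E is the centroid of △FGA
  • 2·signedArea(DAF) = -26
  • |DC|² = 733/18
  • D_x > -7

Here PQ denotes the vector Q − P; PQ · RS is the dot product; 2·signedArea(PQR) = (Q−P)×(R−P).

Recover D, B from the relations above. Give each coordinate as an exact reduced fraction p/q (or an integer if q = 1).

1. D_x = -19/3  [line -5·x + 7·y + -41 = 0 ∩ |DC|² = 733/18]
2. D_y = 4/3  [line -5·x + 7·y + -41 = 0 ∩ |DC|² = 733/18]
   → D = (-19/3, 4/3)
3. B_x = -115/12  [B is the midpoint of CE]
4. B_y = -23/12  [B is the midpoint of CE]
   → B = (-115/12, -23/12)

B = (-115/12, -23/12)
D = (-19/3, 4/3)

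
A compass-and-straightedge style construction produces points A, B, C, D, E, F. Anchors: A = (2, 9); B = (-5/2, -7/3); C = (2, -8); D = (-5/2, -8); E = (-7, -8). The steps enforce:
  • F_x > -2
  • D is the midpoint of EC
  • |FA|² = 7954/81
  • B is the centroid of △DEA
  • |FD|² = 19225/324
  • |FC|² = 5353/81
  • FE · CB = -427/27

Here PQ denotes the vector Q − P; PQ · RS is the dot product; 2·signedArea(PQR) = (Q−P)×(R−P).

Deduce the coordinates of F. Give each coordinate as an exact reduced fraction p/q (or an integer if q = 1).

F = (-1, -4/9)

1. F_x = -1  [line 9/2·x + -17/3·y + 107/54 = 0 ∩ |FD|² = 19225/324]
2. F_y = -4/9  [line 9/2·x + -17/3·y + 107/54 = 0 ∩ |FD|² = 19225/324]
   → F = (-1, -4/9)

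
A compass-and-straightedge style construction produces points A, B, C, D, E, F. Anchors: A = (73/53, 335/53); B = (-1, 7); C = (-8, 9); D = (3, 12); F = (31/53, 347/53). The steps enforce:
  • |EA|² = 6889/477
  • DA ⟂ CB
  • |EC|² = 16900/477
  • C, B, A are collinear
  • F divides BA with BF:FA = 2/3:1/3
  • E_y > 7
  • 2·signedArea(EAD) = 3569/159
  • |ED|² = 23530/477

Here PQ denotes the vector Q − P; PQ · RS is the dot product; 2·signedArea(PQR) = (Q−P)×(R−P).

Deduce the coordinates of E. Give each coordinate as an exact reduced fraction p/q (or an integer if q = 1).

E = (-362/159, 1171/159)

1. E_x = -362/159  [line -301/53·x + 86/53·y + -3956/159 = 0 ∩ |EA|² = 6889/477]
2. E_y = 1171/159  [line -301/53·x + 86/53·y + -3956/159 = 0 ∩ |EA|² = 6889/477]
   → E = (-362/159, 1171/159)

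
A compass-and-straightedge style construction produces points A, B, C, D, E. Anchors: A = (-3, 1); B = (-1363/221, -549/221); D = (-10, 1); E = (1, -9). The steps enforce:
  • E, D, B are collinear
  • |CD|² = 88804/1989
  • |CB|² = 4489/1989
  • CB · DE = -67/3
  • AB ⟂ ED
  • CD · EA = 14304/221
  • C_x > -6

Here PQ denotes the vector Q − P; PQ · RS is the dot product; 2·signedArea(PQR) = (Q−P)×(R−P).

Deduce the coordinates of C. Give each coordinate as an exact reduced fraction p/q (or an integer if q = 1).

1. C_x = -3352/663  [CB · DE = -67/3 ∩ CD · EA = 14304/221]
2. C_y = -2317/663  [CB · DE = -67/3 ∩ CD · EA = 14304/221]
   → C = (-3352/663, -2317/663)

C = (-3352/663, -2317/663)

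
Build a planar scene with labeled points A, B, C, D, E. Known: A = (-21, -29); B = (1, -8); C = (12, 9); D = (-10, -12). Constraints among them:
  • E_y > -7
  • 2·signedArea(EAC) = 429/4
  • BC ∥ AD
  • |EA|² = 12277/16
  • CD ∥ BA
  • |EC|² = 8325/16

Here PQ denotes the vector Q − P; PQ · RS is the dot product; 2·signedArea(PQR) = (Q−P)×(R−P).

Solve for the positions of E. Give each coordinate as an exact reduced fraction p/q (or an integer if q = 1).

1. E_x = -9/2  [line -38·x + 33·y + 207/4 = 0 ∩ |EA|² = 12277/16]
2. E_y = -27/4  [line -38·x + 33·y + 207/4 = 0 ∩ |EA|² = 12277/16]
   → E = (-9/2, -27/4)

E = (-9/2, -27/4)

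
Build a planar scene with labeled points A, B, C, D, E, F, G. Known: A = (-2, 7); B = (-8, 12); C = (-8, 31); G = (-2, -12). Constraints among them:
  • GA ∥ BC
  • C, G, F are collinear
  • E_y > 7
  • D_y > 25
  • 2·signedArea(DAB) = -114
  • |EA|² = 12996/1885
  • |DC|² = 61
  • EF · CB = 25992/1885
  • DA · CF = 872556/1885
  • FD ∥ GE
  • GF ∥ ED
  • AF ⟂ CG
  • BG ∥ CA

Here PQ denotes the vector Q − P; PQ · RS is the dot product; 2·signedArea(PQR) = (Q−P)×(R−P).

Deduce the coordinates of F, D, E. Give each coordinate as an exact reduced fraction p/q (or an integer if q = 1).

D = (-2, 26)
E = (1132/1885, 13879/1885)
F = (-8672/1885, 12511/1885)

1. F_x = -8672/1885  [C, G, F are collinear ∩ AF ⟂ CG]
2. F_y = 12511/1885  [C, G, F are collinear ∩ AF ⟂ CG]
   → F = (-8672/1885, 12511/1885)
3. D_x = -2  [2·signedArea(DAB) = -114 ∩ DA · CF = 872556/1885]
4. D_y = 26  [2·signedArea(DAB) = -114 ∩ DA · CF = 872556/1885]
   → D = (-2, 26)
5. E_x = 1132/1885  [GF ∥ ED ∩ FD ∥ GE]
6. E_y = 13879/1885  [GF ∥ ED ∩ FD ∥ GE]
   → E = (1132/1885, 13879/1885)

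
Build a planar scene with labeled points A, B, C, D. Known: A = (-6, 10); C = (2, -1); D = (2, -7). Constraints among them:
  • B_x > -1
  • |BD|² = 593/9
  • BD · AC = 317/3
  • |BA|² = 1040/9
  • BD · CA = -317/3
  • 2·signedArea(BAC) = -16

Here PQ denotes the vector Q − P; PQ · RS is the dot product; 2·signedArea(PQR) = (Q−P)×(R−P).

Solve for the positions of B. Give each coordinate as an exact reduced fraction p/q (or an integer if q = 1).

1. B_x = -2/3  [BD · AC = 317/3 ∩ 2·signedArea(BAC) = -16]
2. B_y = 2/3  [BD · AC = 317/3 ∩ 2·signedArea(BAC) = -16]
   → B = (-2/3, 2/3)

B = (-2/3, 2/3)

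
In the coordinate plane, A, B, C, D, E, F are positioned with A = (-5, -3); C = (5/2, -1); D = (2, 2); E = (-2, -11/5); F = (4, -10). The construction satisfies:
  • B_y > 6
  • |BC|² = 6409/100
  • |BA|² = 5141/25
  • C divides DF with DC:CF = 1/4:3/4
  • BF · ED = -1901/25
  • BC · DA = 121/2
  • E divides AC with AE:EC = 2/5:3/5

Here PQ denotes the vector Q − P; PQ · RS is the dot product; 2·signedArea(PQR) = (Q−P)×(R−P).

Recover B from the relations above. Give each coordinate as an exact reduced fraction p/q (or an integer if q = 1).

1. B_x = 6  [BF · ED = -1901/25 ∩ BC · DA = 121/2]
2. B_y = 31/5  [BF · ED = -1901/25 ∩ BC · DA = 121/2]
   → B = (6, 31/5)

B = (6, 31/5)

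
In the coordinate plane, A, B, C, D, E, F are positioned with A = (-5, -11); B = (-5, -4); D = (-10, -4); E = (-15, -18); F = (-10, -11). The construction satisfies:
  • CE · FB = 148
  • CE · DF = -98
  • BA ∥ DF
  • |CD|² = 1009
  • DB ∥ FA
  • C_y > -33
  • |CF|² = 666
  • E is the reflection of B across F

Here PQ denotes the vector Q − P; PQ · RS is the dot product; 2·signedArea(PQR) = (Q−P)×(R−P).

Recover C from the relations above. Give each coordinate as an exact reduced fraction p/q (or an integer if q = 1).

1. C_x = -25  [CE · FB = 148 ∩ CE · DF = -98]
2. C_y = -32  [CE · FB = 148 ∩ CE · DF = -98]
   → C = (-25, -32)

C = (-25, -32)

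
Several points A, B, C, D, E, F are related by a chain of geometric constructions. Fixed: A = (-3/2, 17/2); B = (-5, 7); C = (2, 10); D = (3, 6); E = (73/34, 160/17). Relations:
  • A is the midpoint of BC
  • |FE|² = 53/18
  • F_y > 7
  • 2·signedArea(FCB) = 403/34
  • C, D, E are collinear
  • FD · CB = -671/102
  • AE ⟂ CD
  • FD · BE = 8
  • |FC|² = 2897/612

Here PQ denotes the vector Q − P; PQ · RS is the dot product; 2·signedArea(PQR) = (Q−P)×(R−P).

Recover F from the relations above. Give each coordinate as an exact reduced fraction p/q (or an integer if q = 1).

1. F_x = 62/51  [FD · BE = 8 ∩ 2·signedArea(FCB) = 403/34]
2. F_y = 271/34  [FD · BE = 8 ∩ 2·signedArea(FCB) = 403/34]
   → F = (62/51, 271/34)

F = (62/51, 271/34)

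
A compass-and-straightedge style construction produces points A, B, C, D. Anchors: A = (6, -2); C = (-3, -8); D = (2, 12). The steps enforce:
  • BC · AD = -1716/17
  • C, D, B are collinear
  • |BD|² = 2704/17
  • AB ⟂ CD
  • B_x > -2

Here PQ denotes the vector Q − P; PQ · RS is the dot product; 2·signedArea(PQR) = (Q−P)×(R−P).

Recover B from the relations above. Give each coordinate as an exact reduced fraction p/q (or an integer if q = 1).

1. B_x = -18/17  [C, D, B are collinear ∩ AB ⟂ CD]
2. B_y = -4/17  [C, D, B are collinear ∩ AB ⟂ CD]
   → B = (-18/17, -4/17)

B = (-18/17, -4/17)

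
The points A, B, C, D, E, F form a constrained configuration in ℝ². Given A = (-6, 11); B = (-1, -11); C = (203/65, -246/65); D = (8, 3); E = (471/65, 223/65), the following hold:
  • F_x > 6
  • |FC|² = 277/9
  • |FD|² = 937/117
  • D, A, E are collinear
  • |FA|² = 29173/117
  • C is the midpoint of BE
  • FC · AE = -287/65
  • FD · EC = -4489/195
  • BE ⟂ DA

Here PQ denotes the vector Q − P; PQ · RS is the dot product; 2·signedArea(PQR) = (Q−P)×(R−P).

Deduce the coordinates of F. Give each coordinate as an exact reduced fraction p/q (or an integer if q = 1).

F = (398/65, 172/195)

1. F_x = 398/65  [FD · EC = -4489/195 ∩ FC · AE = -287/65]
2. F_y = 172/195  [FD · EC = -4489/195 ∩ FC · AE = -287/65]
   → F = (398/65, 172/195)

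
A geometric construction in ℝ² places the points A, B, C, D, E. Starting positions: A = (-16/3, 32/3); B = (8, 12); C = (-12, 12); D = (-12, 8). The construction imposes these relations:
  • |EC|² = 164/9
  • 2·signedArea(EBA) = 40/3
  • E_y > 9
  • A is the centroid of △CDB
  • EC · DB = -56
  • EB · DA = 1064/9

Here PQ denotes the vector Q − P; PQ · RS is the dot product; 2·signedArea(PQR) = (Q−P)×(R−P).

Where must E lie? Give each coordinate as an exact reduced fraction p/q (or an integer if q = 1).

1. E_x = -26/3  [EC · DB = -56 ∩ EB · DA = 1064/9]
2. E_y = 28/3  [EC · DB = -56 ∩ EB · DA = 1064/9]
   → E = (-26/3, 28/3)

E = (-26/3, 28/3)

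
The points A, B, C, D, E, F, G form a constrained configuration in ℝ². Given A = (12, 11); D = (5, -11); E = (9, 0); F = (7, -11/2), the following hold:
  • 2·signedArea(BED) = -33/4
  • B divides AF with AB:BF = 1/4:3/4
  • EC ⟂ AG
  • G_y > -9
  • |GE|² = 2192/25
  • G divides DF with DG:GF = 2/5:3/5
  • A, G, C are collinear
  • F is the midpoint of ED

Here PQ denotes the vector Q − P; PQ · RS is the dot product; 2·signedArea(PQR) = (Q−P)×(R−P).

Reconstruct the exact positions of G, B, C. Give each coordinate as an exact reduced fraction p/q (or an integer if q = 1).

1. G_x = 29/5  [G divides DF with DG:GF = 2/5:3/5]
2. G_y = -44/5  [G divides DF with DG:GF = 2/5:3/5]
   → G = (29/5, -44/5)
3. B_x = 43/4  [B divides AF with AB:BF = 1/4:3/4]
4. B_y = 55/8  [B divides AF with AB:BF = 1/4:3/4]
   → B = (43/4, 55/8)
5. C_x = 46251/5381  [A, G, C are collinear ∩ EC ⟂ AG]
6. C_y = 682/5381  [A, G, C are collinear ∩ EC ⟂ AG]
   → C = (46251/5381, 682/5381)

B = (43/4, 55/8)
C = (46251/5381, 682/5381)
G = (29/5, -44/5)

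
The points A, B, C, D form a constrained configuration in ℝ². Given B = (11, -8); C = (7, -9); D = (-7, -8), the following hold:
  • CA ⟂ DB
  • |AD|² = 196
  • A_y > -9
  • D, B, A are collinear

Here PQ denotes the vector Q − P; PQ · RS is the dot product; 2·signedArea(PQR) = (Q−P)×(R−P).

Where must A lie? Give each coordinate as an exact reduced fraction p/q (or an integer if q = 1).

1. A_x = 7  [D, B, A are collinear ∩ CA ⟂ DB]
2. A_y = -8  [D, B, A are collinear ∩ CA ⟂ DB]
   → A = (7, -8)

A = (7, -8)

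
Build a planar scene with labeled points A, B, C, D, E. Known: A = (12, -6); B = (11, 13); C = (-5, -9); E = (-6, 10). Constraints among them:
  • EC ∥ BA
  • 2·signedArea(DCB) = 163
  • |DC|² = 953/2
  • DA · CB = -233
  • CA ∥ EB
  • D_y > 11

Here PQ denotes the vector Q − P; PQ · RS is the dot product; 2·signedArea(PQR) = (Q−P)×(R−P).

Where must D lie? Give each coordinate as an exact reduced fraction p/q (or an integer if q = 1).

D = (5/2, 23/2)

1. D_x = 5/2  [DA · CB = -233 ∩ 2·signedArea(DCB) = 163]
2. D_y = 23/2  [DA · CB = -233 ∩ 2·signedArea(DCB) = 163]
   → D = (5/2, 23/2)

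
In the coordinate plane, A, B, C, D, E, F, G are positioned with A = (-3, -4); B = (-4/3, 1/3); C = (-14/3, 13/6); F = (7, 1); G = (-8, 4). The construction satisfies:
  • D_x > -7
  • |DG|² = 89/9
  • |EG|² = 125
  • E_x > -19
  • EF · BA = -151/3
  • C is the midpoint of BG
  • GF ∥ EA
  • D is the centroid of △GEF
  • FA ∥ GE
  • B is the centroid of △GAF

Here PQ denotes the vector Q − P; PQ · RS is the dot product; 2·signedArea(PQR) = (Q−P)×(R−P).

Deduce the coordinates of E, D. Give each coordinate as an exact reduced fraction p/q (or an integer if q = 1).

D = (-19/3, 4/3)
E = (-18, -1)

1. E_x = -18  [GF ∥ EA ∩ FA ∥ GE]
2. E_y = -1  [GF ∥ EA ∩ FA ∥ GE]
   → E = (-18, -1)
3. D_x = -19/3  [D is the centroid of △GEF]
4. D_y = 4/3  [D is the centroid of △GEF]
   → D = (-19/3, 4/3)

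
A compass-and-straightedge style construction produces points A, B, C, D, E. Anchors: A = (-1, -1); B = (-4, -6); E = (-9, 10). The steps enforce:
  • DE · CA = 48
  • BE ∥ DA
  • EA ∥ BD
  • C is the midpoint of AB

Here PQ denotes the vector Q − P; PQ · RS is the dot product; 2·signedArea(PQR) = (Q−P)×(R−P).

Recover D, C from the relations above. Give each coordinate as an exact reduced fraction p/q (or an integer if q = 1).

1. D_x = 4  [BE ∥ DA ∩ EA ∥ BD]
2. D_y = -17  [BE ∥ DA ∩ EA ∥ BD]
   → D = (4, -17)
3. C_x = -5/2  [C is the midpoint of AB]
4. C_y = -7/2  [C is the midpoint of AB]
   → C = (-5/2, -7/2)

C = (-5/2, -7/2)
D = (4, -17)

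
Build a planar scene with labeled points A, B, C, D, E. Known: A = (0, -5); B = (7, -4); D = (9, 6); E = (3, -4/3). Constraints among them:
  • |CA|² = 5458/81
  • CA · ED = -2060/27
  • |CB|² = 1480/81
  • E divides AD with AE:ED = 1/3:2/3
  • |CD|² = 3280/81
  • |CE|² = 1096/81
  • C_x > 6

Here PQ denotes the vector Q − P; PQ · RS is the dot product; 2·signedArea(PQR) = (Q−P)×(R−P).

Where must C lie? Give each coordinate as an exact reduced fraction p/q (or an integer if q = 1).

C = (19/3, 2/9)

1. C_x = 19/3  [line -6·x + -22/3·y + 1070/27 = 0 ∩ |CA|² = 5458/81]
2. C_y = 2/9  [line -6·x + -22/3·y + 1070/27 = 0 ∩ |CA|² = 5458/81]
   → C = (19/3, 2/9)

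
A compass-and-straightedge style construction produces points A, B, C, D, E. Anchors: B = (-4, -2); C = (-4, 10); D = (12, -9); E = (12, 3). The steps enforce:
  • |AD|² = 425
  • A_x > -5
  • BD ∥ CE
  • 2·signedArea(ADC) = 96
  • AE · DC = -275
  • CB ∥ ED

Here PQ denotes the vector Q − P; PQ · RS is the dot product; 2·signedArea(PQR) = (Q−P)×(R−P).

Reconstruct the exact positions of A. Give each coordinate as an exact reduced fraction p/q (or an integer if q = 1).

A = (-4, 4)

1. A_x = -4  [2·signedArea(ADC) = 96 ∩ AE · DC = -275]
2. A_y = 4  [2·signedArea(ADC) = 96 ∩ AE · DC = -275]
   → A = (-4, 4)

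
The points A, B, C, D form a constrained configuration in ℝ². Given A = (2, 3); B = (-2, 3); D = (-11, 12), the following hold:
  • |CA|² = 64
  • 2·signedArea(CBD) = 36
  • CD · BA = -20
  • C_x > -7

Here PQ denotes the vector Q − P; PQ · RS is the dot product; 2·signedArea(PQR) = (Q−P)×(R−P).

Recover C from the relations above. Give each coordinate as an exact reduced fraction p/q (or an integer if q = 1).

C = (-6, 3)

1. C_x = -6  [2·signedArea(CBD) = 36 ∩ CD · BA = -20]
2. C_y = 3  [2·signedArea(CBD) = 36 ∩ CD · BA = -20]
   → C = (-6, 3)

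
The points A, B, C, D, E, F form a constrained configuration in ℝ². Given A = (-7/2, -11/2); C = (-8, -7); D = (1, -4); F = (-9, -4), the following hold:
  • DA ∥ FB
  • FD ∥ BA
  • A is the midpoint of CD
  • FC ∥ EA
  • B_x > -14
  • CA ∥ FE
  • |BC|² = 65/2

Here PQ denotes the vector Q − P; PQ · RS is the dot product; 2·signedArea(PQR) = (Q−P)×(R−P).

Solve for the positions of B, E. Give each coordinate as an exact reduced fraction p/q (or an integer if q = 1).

1. B_x = -27/2  [FD ∥ BA ∩ DA ∥ FB]
2. B_y = -11/2  [FD ∥ BA ∩ DA ∥ FB]
   → B = (-27/2, -11/2)
3. E_x = -9/2  [FC ∥ EA ∩ CA ∥ FE]
4. E_y = -5/2  [FC ∥ EA ∩ CA ∥ FE]
   → E = (-9/2, -5/2)

B = (-27/2, -11/2)
E = (-9/2, -5/2)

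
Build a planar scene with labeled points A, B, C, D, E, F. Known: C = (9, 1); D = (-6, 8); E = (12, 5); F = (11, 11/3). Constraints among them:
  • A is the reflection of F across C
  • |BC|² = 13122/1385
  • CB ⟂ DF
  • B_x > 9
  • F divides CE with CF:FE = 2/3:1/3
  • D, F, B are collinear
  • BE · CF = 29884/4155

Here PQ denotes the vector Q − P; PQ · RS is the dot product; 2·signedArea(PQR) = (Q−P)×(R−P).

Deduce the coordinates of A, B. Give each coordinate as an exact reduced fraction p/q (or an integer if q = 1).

A = (7, -5/3)
B = (13518/1385, 5516/1385)

1. A_x = 7  [A is the reflection of F across C]
2. A_y = -5/3  [A is the reflection of F across C]
   → A = (7, -5/3)
3. B_x = 13518/1385  [D, F, B are collinear ∩ CB ⟂ DF]
4. B_y = 5516/1385  [D, F, B are collinear ∩ CB ⟂ DF]
   → B = (13518/1385, 5516/1385)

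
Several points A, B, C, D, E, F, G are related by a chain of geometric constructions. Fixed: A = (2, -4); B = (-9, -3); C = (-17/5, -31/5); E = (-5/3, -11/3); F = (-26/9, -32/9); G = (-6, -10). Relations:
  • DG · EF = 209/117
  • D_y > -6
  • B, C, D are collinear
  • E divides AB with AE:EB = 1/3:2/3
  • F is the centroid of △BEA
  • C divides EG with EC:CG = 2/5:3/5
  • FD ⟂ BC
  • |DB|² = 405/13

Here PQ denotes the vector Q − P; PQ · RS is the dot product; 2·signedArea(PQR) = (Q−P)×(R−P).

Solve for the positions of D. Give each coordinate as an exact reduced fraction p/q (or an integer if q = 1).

D = (-54/13, -75/13)

1. D_x = -54/13  [B, C, D are collinear ∩ FD ⟂ BC]
2. D_y = -75/13  [B, C, D are collinear ∩ FD ⟂ BC]
   → D = (-54/13, -75/13)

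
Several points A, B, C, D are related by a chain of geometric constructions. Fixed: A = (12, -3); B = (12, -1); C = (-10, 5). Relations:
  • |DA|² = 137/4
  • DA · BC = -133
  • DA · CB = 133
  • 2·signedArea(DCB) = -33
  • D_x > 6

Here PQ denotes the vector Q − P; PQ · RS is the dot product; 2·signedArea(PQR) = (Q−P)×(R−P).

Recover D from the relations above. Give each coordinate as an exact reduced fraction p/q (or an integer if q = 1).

D = (13/2, -1)

1. D_x = 13/2  [2·signedArea(DCB) = -33 ∩ DA · BC = -133]
2. D_y = -1  [2·signedArea(DCB) = -33 ∩ DA · BC = -133]
   → D = (13/2, -1)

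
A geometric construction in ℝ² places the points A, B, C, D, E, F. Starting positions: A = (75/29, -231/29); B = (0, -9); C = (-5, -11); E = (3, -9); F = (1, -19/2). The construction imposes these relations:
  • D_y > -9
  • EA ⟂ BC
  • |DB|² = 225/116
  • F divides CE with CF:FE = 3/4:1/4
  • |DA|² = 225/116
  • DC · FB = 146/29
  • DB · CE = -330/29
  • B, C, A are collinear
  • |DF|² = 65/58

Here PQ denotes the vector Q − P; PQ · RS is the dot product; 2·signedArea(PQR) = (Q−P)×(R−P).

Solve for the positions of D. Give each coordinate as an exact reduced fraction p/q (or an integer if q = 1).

D = (75/58, -246/29)

1. D_x = 75/58  [DB · CE = -330/29 ∩ DC · FB = 146/29]
2. D_y = -246/29  [DB · CE = -330/29 ∩ DC · FB = 146/29]
   → D = (75/58, -246/29)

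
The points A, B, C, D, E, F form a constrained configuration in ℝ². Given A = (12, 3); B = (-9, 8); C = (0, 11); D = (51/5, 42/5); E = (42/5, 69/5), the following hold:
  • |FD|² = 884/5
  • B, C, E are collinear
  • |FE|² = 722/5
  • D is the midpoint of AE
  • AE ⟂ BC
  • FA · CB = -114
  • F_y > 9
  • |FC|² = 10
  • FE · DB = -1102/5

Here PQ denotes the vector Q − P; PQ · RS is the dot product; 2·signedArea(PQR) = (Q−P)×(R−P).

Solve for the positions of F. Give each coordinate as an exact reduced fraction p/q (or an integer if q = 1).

1. F_x = -3  [FE · DB = -1102/5 ∩ FA · CB = -114]
2. F_y = 10  [FE · DB = -1102/5 ∩ FA · CB = -114]
   → F = (-3, 10)

F = (-3, 10)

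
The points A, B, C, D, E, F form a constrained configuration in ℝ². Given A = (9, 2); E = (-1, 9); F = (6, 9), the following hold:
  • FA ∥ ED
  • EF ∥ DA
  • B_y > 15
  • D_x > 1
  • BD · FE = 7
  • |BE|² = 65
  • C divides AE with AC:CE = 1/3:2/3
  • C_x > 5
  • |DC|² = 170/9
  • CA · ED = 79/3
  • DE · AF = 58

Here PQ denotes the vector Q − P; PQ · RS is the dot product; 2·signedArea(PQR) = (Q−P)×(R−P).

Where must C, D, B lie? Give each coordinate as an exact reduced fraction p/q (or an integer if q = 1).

1. C_x = 17/3  [C divides AE with AC:CE = 1/3:2/3]
2. C_y = 13/3  [C divides AE with AC:CE = 1/3:2/3]
   → C = (17/3, 13/3)
3. D_x = 2  [EF ∥ DA ∩ FA ∥ ED]
4. D_y = 2  [EF ∥ DA ∩ FA ∥ ED]
   → D = (2, 2)
5. B_x = 3  [BD · FE = 7]
6. B_y = 16  [|BE|² = 65]
   → B = (3, 16)

B = (3, 16)
C = (17/3, 13/3)
D = (2, 2)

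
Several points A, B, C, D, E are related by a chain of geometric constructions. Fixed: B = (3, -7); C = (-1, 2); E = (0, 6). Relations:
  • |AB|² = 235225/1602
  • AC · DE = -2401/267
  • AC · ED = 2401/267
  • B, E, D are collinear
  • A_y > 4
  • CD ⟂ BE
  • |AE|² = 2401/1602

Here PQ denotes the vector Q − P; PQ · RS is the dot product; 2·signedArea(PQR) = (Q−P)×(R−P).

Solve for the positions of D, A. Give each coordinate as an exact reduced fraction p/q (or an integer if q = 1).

1. D_x = 147/178  [B, E, D are collinear ∩ CD ⟂ BE]
2. D_y = 431/178  [B, E, D are collinear ∩ CD ⟂ BE]
   → D = (147/178, 431/178)
3. A_x = 49/178  [line -147/178·x + 637/178·y + -9065/534 = 0 ∩ |AE|² = 2401/1602]
4. A_y = 2567/534  [line -147/178·x + 637/178·y + -9065/534 = 0 ∩ |AE|² = 2401/1602]
   → A = (49/178, 2567/534)

A = (49/178, 2567/534)
D = (147/178, 431/178)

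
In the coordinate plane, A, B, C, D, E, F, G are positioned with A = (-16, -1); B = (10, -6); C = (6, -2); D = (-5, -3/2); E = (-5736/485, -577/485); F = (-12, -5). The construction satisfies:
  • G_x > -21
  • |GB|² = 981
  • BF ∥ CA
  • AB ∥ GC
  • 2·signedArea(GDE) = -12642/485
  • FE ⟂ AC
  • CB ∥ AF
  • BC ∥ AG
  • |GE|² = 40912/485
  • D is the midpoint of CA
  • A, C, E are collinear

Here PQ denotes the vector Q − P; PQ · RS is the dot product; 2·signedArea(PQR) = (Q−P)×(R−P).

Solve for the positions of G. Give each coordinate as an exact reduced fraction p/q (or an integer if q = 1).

G = (-20, 3)

1. G_x = -20  [AB ∥ GC ∩ BC ∥ AG]
2. G_y = 3  [AB ∥ GC ∩ BC ∥ AG]
   → G = (-20, 3)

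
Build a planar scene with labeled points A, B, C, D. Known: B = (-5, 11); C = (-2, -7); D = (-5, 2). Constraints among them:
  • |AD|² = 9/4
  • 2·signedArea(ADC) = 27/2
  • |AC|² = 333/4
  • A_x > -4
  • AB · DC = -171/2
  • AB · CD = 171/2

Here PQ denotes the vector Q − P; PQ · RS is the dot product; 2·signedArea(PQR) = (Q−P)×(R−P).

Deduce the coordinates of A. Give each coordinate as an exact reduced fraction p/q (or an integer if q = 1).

1. A_x = -7/2  [2·signedArea(ADC) = 27/2 ∩ AB · DC = -171/2]
2. A_y = 2  [2·signedArea(ADC) = 27/2 ∩ AB · DC = -171/2]
   → A = (-7/2, 2)

A = (-7/2, 2)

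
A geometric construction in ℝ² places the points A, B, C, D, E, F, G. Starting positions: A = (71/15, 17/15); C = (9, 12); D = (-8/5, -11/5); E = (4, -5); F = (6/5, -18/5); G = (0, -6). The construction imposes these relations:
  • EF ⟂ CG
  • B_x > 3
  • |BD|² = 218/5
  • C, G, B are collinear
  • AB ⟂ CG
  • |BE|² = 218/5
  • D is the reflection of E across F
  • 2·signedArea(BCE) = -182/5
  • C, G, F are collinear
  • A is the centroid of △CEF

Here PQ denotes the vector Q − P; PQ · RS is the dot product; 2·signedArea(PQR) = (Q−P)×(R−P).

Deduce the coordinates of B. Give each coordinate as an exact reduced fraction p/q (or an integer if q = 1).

B = (19/5, 8/5)

1. B_x = 19/5  [C, G, B are collinear ∩ AB ⟂ CG]
2. B_y = 8/5  [C, G, B are collinear ∩ AB ⟂ CG]
   → B = (19/5, 8/5)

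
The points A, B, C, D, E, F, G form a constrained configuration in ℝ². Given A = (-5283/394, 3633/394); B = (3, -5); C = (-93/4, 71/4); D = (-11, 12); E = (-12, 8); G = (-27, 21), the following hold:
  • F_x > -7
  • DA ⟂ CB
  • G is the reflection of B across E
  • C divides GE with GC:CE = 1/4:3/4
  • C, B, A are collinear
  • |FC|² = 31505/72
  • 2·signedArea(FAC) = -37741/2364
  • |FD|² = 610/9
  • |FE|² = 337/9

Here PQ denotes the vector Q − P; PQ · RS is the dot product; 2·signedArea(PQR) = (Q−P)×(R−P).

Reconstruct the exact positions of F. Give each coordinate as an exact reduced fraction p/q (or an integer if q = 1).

F = (-20/3, 5)

1. F_x = -20/3  [line -6721/788·x + -7755/788·y + -18095/2364 = 0 ∩ |FC|² = 31505/72]
2. F_y = 5  [line -6721/788·x + -7755/788·y + -18095/2364 = 0 ∩ |FC|² = 31505/72]
   → F = (-20/3, 5)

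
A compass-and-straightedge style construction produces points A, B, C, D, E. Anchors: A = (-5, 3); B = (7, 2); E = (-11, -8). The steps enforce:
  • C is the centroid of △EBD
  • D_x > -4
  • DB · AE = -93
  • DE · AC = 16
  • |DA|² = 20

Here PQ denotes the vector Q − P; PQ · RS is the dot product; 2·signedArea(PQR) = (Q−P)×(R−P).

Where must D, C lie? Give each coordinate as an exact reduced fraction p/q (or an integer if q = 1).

C = (-7/3, -7/3)
D = (-3, -1)

1. D_x = -3  [line 6·x + 11·y + 29 = 0 ∩ |DA|² = 20]
2. D_y = -1  [line 6·x + 11·y + 29 = 0 ∩ |DA|² = 20]
   → D = (-3, -1)
3. C_x = -7/3  [DE · AC = 16 ∩ C is the centroid of △EBD]
4. C_y = -7/3  [DE · AC = 16 ∩ C is the centroid of △EBD]
   → C = (-7/3, -7/3)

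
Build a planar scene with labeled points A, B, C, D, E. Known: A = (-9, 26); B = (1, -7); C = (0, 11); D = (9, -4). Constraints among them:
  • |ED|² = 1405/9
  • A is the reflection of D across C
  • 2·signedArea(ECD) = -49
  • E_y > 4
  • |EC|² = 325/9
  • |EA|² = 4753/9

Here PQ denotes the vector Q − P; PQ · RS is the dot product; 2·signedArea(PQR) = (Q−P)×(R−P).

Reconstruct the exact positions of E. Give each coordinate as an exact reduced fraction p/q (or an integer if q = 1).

E = (1/3, 5)

1. E_x = 1/3  [line 15·x + 9·y + -50 = 0 ∩ |ED|² = 1405/9]
2. E_y = 5  [line 15·x + 9·y + -50 = 0 ∩ |ED|² = 1405/9]
   → E = (1/3, 5)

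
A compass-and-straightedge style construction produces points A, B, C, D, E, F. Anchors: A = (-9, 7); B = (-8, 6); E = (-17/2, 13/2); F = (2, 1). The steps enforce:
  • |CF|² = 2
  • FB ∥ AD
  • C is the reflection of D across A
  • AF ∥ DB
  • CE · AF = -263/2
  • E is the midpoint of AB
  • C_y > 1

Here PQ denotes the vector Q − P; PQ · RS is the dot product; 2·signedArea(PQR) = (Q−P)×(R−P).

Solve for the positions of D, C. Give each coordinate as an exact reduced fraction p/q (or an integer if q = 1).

1. D_x = -19  [AF ∥ DB ∩ FB ∥ AD]
2. D_y = 12  [AF ∥ DB ∩ FB ∥ AD]
   → D = (-19, 12)
3. C_x = 1  [C is the reflection of D across A]
4. C_y = 2  [C is the reflection of D across A]
   → C = (1, 2)

C = (1, 2)
D = (-19, 12)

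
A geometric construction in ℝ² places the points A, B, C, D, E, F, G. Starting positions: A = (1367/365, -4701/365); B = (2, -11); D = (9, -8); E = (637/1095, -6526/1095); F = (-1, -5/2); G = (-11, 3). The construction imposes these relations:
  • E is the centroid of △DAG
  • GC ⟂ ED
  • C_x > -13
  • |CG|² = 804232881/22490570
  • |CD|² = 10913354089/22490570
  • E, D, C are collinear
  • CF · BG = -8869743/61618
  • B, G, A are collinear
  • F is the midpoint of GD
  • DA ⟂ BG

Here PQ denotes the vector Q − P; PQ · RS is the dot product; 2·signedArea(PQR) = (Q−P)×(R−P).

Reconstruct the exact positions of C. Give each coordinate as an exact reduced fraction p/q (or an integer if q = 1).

C = (-279073273/22490570, -63234921/22490570)

1. C_x = -279073273/22490570  [E, D, C are collinear ∩ GC ⟂ ED]
2. C_y = -63234921/22490570  [E, D, C are collinear ∩ GC ⟂ ED]
   → C = (-279073273/22490570, -63234921/22490570)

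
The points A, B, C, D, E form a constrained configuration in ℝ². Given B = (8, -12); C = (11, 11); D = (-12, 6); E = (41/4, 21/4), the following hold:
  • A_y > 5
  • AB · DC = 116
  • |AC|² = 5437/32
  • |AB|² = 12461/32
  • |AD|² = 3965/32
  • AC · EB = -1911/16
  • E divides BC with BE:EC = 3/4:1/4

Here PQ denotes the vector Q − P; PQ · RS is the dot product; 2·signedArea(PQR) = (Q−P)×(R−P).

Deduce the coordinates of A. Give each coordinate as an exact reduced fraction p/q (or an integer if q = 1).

1. A_x = -7/8  [AC · EB = -1911/16 ∩ AB · DC = 116]
2. A_y = 45/8  [AC · EB = -1911/16 ∩ AB · DC = 116]
   → A = (-7/8, 45/8)

A = (-7/8, 45/8)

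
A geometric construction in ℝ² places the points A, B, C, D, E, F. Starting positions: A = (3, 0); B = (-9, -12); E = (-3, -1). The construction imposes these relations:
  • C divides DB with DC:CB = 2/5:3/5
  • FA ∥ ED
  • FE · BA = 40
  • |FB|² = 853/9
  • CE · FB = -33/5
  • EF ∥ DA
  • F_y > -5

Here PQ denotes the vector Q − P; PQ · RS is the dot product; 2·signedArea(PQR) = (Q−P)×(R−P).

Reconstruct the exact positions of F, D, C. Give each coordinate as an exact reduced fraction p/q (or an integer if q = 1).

C = (-9/5, -14/5)
D = (3, 10/3)
F = (-3, -13/3)

1. F_x = -3  [line -12·x + -12·y + -88 = 0 ∩ |FB|² = 853/9]
2. F_y = -13/3  [line -12·x + -12·y + -88 = 0 ∩ |FB|² = 853/9]
   → F = (-3, -13/3)
3. D_x = 3  [EF ∥ DA ∩ FA ∥ ED]
4. D_y = 10/3  [EF ∥ DA ∩ FA ∥ ED]
   → D = (3, 10/3)
5. C_x = -9/5  [C divides DB with DC:CB = 2/5:3/5]
6. C_y = -14/5  [C divides DB with DC:CB = 2/5:3/5]
   → C = (-9/5, -14/5)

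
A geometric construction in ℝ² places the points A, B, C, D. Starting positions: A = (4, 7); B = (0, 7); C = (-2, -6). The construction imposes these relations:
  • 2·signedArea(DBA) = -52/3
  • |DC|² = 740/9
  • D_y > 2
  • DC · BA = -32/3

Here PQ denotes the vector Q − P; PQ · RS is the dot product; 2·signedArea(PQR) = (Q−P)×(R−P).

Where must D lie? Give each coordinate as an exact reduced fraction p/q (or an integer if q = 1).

D = (2/3, 8/3)

1. D_x = 2/3  [2·signedArea(DBA) = -52/3 ∩ DC · BA = -32/3]
2. D_y = 8/3  [2·signedArea(DBA) = -52/3 ∩ DC · BA = -32/3]
   → D = (2/3, 8/3)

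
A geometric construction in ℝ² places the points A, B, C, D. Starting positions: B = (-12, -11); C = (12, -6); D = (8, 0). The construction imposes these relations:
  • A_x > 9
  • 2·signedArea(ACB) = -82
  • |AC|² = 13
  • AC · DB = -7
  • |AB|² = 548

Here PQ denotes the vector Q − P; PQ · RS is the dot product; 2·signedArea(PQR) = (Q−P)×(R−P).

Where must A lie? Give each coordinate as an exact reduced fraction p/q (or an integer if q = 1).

A = (10, -3)

1. A_x = 10  [AC · DB = -7 ∩ 2·signedArea(ACB) = -82]
2. A_y = -3  [AC · DB = -7 ∩ 2·signedArea(ACB) = -82]
   → A = (10, -3)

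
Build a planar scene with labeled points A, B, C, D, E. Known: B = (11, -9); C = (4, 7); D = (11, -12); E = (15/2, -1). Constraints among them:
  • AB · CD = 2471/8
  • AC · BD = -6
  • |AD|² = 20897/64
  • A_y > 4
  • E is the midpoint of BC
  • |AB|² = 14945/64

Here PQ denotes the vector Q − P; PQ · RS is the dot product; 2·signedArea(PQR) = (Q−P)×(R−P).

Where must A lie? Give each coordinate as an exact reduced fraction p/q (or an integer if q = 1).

A = (39/8, 5)

1. A_x = 39/8  [AB · CD = 2471/8 ∩ AC · BD = -6]
2. A_y = 5  [AB · CD = 2471/8 ∩ AC · BD = -6]
   → A = (39/8, 5)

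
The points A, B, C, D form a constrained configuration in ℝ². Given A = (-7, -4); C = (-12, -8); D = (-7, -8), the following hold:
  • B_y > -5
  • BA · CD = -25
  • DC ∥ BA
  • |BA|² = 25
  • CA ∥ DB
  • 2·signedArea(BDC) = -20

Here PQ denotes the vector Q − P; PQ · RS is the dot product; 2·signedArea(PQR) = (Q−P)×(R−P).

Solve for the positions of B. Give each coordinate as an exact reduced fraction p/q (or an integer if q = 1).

1. B_x = -2  [DC ∥ BA ∩ CA ∥ DB]
2. B_y = -4  [DC ∥ BA ∩ CA ∥ DB]
   → B = (-2, -4)

B = (-2, -4)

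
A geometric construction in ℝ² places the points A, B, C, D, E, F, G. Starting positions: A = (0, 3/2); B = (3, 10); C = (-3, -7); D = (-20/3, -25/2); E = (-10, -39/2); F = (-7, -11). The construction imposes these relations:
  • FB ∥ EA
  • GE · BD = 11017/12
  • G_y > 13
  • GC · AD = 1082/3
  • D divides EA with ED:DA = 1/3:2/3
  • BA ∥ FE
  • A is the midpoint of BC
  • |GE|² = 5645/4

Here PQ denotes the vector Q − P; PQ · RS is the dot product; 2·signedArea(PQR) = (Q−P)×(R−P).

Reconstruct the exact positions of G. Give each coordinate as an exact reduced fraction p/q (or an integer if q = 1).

G = (7, 14)

1. G_x = 7  [GE · BD = 11017/12 ∩ GC · AD = 1082/3]
2. G_y = 14  [GE · BD = 11017/12 ∩ GC · AD = 1082/3]
   → G = (7, 14)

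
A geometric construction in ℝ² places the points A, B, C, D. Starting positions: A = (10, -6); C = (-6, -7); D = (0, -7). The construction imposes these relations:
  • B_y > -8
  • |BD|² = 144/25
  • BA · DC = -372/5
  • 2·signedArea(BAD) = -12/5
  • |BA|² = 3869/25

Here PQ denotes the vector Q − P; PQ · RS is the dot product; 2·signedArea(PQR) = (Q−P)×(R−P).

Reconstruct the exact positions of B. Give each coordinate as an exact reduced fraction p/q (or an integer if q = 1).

1. B_x = -12/5  [2·signedArea(BAD) = -12/5 ∩ BA · DC = -372/5]
2. B_y = -7  [2·signedArea(BAD) = -12/5 ∩ BA · DC = -372/5]
   → B = (-12/5, -7)

B = (-12/5, -7)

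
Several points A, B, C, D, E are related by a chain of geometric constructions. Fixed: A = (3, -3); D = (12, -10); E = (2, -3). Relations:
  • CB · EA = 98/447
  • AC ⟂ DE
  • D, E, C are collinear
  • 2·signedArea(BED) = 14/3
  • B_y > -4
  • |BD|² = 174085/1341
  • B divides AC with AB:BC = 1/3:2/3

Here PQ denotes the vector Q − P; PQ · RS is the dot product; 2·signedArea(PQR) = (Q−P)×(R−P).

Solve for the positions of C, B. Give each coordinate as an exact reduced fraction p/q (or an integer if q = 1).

1. C_x = 398/149  [D, E, C are collinear ∩ AC ⟂ DE]
2. C_y = -517/149  [D, E, C are collinear ∩ AC ⟂ DE]
   → C = (398/149, -517/149)
3. B_x = 1292/447  [B divides AC with AB:BC = 1/3:2/3]
4. B_y = -1411/447  [B divides AC with AB:BC = 1/3:2/3]
   → B = (1292/447, -1411/447)

B = (1292/447, -1411/447)
C = (398/149, -517/149)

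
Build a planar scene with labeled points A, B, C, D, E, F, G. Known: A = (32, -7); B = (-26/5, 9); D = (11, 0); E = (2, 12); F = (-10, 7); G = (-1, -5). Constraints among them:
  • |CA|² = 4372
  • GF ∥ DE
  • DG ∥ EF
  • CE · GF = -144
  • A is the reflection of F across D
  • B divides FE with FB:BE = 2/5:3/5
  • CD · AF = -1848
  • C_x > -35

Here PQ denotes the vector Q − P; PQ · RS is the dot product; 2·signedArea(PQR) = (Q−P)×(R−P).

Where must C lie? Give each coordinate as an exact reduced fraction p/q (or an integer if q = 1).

1. C_x = -34  [CE · GF = -144 ∩ CD · AF = -1848]
2. C_y = -3  [CE · GF = -144 ∩ CD · AF = -1848]
   → C = (-34, -3)

C = (-34, -3)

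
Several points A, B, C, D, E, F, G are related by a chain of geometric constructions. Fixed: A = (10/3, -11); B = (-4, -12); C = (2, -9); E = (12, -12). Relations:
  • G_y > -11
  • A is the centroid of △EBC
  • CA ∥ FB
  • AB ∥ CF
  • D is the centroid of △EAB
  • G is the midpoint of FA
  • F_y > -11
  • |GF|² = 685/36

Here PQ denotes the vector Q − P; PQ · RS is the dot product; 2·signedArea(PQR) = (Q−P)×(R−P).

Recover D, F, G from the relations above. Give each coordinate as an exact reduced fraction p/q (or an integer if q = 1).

1. D_x = 34/9  [D is the centroid of △EAB]
2. D_y = -35/3  [D is the centroid of △EAB]
   → D = (34/9, -35/3)
3. F_x = -16/3  [CA ∥ FB ∩ AB ∥ CF]
4. F_y = -10  [CA ∥ FB ∩ AB ∥ CF]
   → F = (-16/3, -10)
5. G_x = -1  [G is the midpoint of FA]
6. G_y = -21/2  [G is the midpoint of FA]
   → G = (-1, -21/2)

D = (34/9, -35/3)
F = (-16/3, -10)
G = (-1, -21/2)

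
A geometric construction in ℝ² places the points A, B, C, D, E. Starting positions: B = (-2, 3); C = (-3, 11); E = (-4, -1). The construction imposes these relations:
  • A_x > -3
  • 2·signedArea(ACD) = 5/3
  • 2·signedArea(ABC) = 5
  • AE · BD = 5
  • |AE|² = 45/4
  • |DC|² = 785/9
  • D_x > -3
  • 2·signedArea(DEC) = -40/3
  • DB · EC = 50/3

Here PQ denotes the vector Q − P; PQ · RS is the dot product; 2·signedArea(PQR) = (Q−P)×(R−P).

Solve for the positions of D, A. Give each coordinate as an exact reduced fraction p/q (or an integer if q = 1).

A = (-5/2, 2)
D = (-8/3, 5/3)

1. D_x = -8/3  [DB · EC = 50/3 ∩ 2·signedArea(DEC) = -40/3]
2. D_y = 5/3  [DB · EC = 50/3 ∩ 2·signedArea(DEC) = -40/3]
   → D = (-8/3, 5/3)
3. A_x = -5/2  [2·signedArea(ACD) = 5/3 ∩ AE · BD = 5]
4. A_y = 2  [2·signedArea(ACD) = 5/3 ∩ AE · BD = 5]
   → A = (-5/2, 2)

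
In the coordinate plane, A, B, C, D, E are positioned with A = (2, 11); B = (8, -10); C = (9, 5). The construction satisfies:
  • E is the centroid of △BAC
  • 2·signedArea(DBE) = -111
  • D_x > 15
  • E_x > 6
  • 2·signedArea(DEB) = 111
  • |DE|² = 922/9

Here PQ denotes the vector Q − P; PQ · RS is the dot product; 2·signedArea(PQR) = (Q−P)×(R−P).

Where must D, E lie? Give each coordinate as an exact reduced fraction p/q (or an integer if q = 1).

1. E_x = 19/3  [E is the centroid of △BAC]
2. E_y = 2  [E is the centroid of △BAC]
   → E = (19/3, 2)
3. D_x = 16  [line 12·x + 5/3·y + -571/3 = 0 ∩ |DE|² = 922/9]
4. D_y = -1  [line 12·x + 5/3·y + -571/3 = 0 ∩ |DE|² = 922/9]
   → D = (16, -1)

D = (16, -1)
E = (19/3, 2)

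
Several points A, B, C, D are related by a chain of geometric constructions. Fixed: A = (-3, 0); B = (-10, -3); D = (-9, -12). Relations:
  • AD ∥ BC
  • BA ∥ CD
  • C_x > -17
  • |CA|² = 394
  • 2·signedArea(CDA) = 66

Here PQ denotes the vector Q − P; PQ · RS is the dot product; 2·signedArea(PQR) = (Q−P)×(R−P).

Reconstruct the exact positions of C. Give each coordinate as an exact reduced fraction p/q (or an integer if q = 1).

1. C_x = -16  [BA ∥ CD ∩ AD ∥ BC]
2. C_y = -15  [BA ∥ CD ∩ AD ∥ BC]
   → C = (-16, -15)

C = (-16, -15)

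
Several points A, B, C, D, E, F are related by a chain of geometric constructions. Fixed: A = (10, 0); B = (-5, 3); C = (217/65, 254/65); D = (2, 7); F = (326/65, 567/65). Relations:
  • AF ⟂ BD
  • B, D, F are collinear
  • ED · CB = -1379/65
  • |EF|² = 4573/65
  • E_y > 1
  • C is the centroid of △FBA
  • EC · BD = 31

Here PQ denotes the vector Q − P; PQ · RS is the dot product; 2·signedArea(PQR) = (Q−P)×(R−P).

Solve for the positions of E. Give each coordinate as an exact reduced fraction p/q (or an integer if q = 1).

E = (0, 2)

1. E_x = 0  [ED · CB = -1379/65 ∩ EC · BD = 31]
2. E_y = 2  [ED · CB = -1379/65 ∩ EC · BD = 31]
   → E = (0, 2)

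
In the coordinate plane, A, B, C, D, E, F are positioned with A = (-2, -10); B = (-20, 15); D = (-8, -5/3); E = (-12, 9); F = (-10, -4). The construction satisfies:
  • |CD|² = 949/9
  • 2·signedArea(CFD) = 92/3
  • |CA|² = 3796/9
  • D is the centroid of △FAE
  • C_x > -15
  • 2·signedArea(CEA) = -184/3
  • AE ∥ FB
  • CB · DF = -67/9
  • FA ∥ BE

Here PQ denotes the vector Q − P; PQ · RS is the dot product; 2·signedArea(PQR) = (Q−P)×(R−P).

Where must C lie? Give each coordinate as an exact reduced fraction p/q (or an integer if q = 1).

1. C_x = -14  [CB · DF = -67/9 ∩ 2·signedArea(CFD) = 92/3]
2. C_y = 20/3  [CB · DF = -67/9 ∩ 2·signedArea(CFD) = 92/3]
   → C = (-14, 20/3)

C = (-14, 20/3)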